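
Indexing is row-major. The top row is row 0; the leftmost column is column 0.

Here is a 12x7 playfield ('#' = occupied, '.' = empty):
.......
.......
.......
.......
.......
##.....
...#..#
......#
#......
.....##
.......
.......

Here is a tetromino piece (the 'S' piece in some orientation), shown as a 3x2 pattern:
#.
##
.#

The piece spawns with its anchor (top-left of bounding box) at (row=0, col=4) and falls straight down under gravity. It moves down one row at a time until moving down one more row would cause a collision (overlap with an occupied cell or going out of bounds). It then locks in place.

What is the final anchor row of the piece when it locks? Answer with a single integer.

Answer: 6

Derivation:
Spawn at (row=0, col=4). Try each row:
  row 0: fits
  row 1: fits
  row 2: fits
  row 3: fits
  row 4: fits
  row 5: fits
  row 6: fits
  row 7: blocked -> lock at row 6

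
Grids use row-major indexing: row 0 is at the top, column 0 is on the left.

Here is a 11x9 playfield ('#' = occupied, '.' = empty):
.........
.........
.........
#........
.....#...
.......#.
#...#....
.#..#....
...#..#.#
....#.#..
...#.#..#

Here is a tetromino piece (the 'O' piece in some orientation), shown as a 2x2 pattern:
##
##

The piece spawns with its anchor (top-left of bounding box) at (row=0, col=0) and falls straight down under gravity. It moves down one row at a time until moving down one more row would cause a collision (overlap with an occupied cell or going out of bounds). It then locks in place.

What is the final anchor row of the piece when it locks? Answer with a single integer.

Answer: 1

Derivation:
Spawn at (row=0, col=0). Try each row:
  row 0: fits
  row 1: fits
  row 2: blocked -> lock at row 1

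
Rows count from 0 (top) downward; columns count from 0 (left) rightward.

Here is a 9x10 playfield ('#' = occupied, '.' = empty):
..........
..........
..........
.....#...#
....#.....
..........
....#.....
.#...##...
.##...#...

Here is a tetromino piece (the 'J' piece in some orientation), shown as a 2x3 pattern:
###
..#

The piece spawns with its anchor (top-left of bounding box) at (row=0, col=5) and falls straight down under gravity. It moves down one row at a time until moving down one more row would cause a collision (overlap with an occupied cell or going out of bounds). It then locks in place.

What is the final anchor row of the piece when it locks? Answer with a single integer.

Spawn at (row=0, col=5). Try each row:
  row 0: fits
  row 1: fits
  row 2: fits
  row 3: blocked -> lock at row 2

Answer: 2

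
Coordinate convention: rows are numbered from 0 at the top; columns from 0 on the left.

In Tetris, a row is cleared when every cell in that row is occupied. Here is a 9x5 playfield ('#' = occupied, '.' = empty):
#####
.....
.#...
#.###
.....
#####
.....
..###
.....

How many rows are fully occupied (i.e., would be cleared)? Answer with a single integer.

Answer: 2

Derivation:
Check each row:
  row 0: 0 empty cells -> FULL (clear)
  row 1: 5 empty cells -> not full
  row 2: 4 empty cells -> not full
  row 3: 1 empty cell -> not full
  row 4: 5 empty cells -> not full
  row 5: 0 empty cells -> FULL (clear)
  row 6: 5 empty cells -> not full
  row 7: 2 empty cells -> not full
  row 8: 5 empty cells -> not full
Total rows cleared: 2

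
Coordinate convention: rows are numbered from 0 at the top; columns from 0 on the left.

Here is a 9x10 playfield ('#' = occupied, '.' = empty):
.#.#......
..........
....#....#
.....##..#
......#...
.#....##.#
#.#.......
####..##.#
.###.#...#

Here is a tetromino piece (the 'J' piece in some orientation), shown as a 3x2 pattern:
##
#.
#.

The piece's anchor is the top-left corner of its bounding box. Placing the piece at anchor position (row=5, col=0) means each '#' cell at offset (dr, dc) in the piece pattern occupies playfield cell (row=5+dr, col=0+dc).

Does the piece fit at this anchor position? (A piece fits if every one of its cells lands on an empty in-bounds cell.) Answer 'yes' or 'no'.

Answer: no

Derivation:
Check each piece cell at anchor (5, 0):
  offset (0,0) -> (5,0): empty -> OK
  offset (0,1) -> (5,1): occupied ('#') -> FAIL
  offset (1,0) -> (6,0): occupied ('#') -> FAIL
  offset (2,0) -> (7,0): occupied ('#') -> FAIL
All cells valid: no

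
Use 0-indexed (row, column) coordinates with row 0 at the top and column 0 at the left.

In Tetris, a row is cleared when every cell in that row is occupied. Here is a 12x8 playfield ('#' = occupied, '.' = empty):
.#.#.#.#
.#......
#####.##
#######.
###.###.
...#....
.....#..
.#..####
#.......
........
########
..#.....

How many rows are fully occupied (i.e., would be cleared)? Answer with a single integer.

Check each row:
  row 0: 4 empty cells -> not full
  row 1: 7 empty cells -> not full
  row 2: 1 empty cell -> not full
  row 3: 1 empty cell -> not full
  row 4: 2 empty cells -> not full
  row 5: 7 empty cells -> not full
  row 6: 7 empty cells -> not full
  row 7: 3 empty cells -> not full
  row 8: 7 empty cells -> not full
  row 9: 8 empty cells -> not full
  row 10: 0 empty cells -> FULL (clear)
  row 11: 7 empty cells -> not full
Total rows cleared: 1

Answer: 1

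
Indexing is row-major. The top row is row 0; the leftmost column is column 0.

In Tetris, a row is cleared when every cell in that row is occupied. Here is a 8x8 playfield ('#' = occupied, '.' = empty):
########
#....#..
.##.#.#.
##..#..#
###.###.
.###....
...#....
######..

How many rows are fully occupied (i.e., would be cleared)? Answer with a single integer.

Check each row:
  row 0: 0 empty cells -> FULL (clear)
  row 1: 6 empty cells -> not full
  row 2: 4 empty cells -> not full
  row 3: 4 empty cells -> not full
  row 4: 2 empty cells -> not full
  row 5: 5 empty cells -> not full
  row 6: 7 empty cells -> not full
  row 7: 2 empty cells -> not full
Total rows cleared: 1

Answer: 1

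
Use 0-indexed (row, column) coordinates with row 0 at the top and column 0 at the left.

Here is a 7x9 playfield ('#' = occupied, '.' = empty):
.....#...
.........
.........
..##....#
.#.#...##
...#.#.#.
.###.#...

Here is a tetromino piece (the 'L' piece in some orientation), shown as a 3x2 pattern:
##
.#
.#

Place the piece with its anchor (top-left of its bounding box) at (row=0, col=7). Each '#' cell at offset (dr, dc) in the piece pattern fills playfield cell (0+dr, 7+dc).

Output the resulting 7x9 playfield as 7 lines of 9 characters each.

Answer: .....#.##
........#
........#
..##....#
.#.#...##
...#.#.#.
.###.#...

Derivation:
Fill (0+0,7+0) = (0,7)
Fill (0+0,7+1) = (0,8)
Fill (0+1,7+1) = (1,8)
Fill (0+2,7+1) = (2,8)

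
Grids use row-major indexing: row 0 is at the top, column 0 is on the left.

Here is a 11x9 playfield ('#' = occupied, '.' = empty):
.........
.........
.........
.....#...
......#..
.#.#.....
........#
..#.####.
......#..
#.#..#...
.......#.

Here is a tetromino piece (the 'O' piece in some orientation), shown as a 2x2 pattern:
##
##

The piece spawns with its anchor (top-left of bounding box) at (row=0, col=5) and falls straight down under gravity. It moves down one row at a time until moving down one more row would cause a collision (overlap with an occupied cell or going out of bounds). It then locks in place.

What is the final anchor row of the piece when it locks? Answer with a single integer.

Spawn at (row=0, col=5). Try each row:
  row 0: fits
  row 1: fits
  row 2: blocked -> lock at row 1

Answer: 1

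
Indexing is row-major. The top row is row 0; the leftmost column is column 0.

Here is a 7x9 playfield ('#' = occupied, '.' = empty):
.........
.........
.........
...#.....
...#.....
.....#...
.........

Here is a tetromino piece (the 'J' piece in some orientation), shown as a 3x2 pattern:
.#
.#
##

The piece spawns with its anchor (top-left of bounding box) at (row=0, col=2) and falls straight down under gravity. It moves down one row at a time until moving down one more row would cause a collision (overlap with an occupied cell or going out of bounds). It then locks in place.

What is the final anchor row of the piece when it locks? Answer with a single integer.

Spawn at (row=0, col=2). Try each row:
  row 0: fits
  row 1: blocked -> lock at row 0

Answer: 0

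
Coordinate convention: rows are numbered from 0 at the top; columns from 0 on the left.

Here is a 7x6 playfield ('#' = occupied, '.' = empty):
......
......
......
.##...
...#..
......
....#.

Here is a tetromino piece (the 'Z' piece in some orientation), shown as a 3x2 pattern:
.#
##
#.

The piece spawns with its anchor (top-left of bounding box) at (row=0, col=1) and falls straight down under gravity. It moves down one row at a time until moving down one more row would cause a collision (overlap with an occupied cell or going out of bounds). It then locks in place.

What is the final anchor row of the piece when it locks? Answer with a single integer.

Spawn at (row=0, col=1). Try each row:
  row 0: fits
  row 1: blocked -> lock at row 0

Answer: 0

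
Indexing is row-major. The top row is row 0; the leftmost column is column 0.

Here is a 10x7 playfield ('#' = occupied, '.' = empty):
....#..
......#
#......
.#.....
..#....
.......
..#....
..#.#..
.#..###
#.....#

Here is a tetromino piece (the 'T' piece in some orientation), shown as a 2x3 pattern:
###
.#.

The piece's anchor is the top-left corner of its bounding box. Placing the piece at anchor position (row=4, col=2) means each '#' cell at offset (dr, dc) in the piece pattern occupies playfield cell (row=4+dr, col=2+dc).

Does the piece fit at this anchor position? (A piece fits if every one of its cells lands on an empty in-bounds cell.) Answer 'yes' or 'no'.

Check each piece cell at anchor (4, 2):
  offset (0,0) -> (4,2): occupied ('#') -> FAIL
  offset (0,1) -> (4,3): empty -> OK
  offset (0,2) -> (4,4): empty -> OK
  offset (1,1) -> (5,3): empty -> OK
All cells valid: no

Answer: no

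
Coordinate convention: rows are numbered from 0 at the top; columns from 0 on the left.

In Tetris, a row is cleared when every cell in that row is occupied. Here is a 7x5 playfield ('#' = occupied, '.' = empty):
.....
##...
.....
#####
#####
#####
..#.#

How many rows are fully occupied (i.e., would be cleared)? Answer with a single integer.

Answer: 3

Derivation:
Check each row:
  row 0: 5 empty cells -> not full
  row 1: 3 empty cells -> not full
  row 2: 5 empty cells -> not full
  row 3: 0 empty cells -> FULL (clear)
  row 4: 0 empty cells -> FULL (clear)
  row 5: 0 empty cells -> FULL (clear)
  row 6: 3 empty cells -> not full
Total rows cleared: 3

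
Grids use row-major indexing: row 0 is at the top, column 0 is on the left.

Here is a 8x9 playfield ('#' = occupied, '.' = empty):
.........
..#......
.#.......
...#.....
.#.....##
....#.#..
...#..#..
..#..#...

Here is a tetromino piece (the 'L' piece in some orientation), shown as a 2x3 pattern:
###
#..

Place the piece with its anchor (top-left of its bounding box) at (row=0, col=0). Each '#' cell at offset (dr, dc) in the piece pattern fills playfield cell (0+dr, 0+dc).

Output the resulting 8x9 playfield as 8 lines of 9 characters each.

Answer: ###......
#.#......
.#.......
...#.....
.#.....##
....#.#..
...#..#..
..#..#...

Derivation:
Fill (0+0,0+0) = (0,0)
Fill (0+0,0+1) = (0,1)
Fill (0+0,0+2) = (0,2)
Fill (0+1,0+0) = (1,0)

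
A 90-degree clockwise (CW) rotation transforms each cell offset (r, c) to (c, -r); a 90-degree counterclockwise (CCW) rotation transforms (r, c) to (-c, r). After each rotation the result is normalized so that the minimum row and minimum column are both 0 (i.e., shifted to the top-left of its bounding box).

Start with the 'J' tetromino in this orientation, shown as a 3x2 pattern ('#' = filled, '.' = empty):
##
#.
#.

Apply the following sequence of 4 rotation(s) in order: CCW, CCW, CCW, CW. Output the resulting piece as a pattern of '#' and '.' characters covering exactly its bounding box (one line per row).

Answer: .#
.#
##

Derivation:
Start:
##
#.
#.
After rotation 1 (CCW):
#..
###
After rotation 2 (CCW):
.#
.#
##
After rotation 3 (CCW):
###
..#
After rotation 4 (CW):
.#
.#
##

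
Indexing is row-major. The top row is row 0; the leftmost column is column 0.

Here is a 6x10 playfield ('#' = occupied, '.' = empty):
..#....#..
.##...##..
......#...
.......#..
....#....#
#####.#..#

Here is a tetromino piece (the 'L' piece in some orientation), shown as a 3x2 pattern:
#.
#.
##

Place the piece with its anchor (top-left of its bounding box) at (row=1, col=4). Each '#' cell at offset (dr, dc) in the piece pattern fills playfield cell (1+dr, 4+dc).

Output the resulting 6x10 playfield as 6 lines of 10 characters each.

Fill (1+0,4+0) = (1,4)
Fill (1+1,4+0) = (2,4)
Fill (1+2,4+0) = (3,4)
Fill (1+2,4+1) = (3,5)

Answer: ..#....#..
.##.#.##..
....#.#...
....##.#..
....#....#
#####.#..#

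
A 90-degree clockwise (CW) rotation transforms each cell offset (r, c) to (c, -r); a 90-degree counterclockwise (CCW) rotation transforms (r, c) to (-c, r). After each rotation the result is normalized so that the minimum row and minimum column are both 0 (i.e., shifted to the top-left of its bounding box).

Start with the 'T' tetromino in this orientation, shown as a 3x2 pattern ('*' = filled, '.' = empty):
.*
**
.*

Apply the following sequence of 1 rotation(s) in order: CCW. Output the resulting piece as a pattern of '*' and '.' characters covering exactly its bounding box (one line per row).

Answer: ***
.*.

Derivation:
Start:
.*
**
.*
After rotation 1 (CCW):
***
.*.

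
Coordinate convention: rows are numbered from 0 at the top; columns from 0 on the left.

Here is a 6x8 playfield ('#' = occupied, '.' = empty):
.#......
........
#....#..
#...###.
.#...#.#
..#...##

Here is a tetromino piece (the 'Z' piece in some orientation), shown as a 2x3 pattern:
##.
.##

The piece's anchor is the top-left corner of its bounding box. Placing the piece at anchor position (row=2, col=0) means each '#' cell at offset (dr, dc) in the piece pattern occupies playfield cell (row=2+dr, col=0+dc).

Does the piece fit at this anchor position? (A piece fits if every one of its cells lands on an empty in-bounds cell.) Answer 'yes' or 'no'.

Check each piece cell at anchor (2, 0):
  offset (0,0) -> (2,0): occupied ('#') -> FAIL
  offset (0,1) -> (2,1): empty -> OK
  offset (1,1) -> (3,1): empty -> OK
  offset (1,2) -> (3,2): empty -> OK
All cells valid: no

Answer: no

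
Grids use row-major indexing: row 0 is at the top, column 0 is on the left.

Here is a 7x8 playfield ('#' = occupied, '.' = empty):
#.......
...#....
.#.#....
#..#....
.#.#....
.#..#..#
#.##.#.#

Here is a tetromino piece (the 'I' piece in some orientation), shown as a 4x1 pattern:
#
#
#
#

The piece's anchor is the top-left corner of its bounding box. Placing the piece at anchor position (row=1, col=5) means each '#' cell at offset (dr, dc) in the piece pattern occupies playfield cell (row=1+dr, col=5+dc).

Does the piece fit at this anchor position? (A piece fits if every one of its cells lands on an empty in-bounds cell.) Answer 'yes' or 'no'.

Answer: yes

Derivation:
Check each piece cell at anchor (1, 5):
  offset (0,0) -> (1,5): empty -> OK
  offset (1,0) -> (2,5): empty -> OK
  offset (2,0) -> (3,5): empty -> OK
  offset (3,0) -> (4,5): empty -> OK
All cells valid: yes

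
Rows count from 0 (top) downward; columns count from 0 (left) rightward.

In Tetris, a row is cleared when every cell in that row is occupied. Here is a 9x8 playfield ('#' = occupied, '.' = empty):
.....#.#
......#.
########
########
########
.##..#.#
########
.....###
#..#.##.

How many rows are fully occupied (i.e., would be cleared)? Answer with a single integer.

Answer: 4

Derivation:
Check each row:
  row 0: 6 empty cells -> not full
  row 1: 7 empty cells -> not full
  row 2: 0 empty cells -> FULL (clear)
  row 3: 0 empty cells -> FULL (clear)
  row 4: 0 empty cells -> FULL (clear)
  row 5: 4 empty cells -> not full
  row 6: 0 empty cells -> FULL (clear)
  row 7: 5 empty cells -> not full
  row 8: 4 empty cells -> not full
Total rows cleared: 4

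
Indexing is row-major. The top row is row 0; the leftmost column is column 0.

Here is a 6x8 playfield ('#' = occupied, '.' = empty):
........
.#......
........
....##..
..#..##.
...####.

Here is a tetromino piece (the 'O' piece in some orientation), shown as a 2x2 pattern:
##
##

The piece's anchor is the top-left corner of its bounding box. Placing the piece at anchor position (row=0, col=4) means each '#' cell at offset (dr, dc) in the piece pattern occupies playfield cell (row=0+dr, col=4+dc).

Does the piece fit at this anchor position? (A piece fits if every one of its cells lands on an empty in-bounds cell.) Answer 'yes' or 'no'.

Answer: yes

Derivation:
Check each piece cell at anchor (0, 4):
  offset (0,0) -> (0,4): empty -> OK
  offset (0,1) -> (0,5): empty -> OK
  offset (1,0) -> (1,4): empty -> OK
  offset (1,1) -> (1,5): empty -> OK
All cells valid: yes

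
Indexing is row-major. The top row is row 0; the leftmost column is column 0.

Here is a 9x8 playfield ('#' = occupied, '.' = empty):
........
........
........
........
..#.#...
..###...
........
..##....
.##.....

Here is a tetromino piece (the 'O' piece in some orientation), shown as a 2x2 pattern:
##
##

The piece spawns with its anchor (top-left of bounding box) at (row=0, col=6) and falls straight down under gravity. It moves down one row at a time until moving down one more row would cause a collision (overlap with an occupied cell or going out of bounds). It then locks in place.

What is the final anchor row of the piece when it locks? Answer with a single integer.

Answer: 7

Derivation:
Spawn at (row=0, col=6). Try each row:
  row 0: fits
  row 1: fits
  row 2: fits
  row 3: fits
  row 4: fits
  row 5: fits
  row 6: fits
  row 7: fits
  row 8: blocked -> lock at row 7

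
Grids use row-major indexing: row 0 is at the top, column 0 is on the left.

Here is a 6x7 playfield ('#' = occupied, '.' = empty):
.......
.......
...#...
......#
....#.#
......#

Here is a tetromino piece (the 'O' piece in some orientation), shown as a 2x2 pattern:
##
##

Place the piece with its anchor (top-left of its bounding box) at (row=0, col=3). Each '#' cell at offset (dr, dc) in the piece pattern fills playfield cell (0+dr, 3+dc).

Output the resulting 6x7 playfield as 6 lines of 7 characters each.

Answer: ...##..
...##..
...#...
......#
....#.#
......#

Derivation:
Fill (0+0,3+0) = (0,3)
Fill (0+0,3+1) = (0,4)
Fill (0+1,3+0) = (1,3)
Fill (0+1,3+1) = (1,4)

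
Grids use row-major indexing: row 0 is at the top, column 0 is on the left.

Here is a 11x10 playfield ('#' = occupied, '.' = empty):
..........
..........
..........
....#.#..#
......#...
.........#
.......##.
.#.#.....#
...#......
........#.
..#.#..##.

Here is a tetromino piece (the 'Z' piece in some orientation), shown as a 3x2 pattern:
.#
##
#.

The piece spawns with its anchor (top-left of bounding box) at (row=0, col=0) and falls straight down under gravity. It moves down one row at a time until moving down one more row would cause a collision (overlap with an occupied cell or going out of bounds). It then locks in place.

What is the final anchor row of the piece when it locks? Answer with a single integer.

Answer: 5

Derivation:
Spawn at (row=0, col=0). Try each row:
  row 0: fits
  row 1: fits
  row 2: fits
  row 3: fits
  row 4: fits
  row 5: fits
  row 6: blocked -> lock at row 5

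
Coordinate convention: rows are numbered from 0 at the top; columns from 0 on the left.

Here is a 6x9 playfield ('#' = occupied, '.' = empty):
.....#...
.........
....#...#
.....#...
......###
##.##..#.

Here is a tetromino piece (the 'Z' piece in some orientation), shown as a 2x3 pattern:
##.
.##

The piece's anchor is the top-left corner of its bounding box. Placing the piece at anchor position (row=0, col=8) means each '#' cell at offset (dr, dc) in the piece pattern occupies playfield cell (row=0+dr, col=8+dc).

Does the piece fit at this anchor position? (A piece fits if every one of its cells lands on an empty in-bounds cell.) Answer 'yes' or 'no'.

Answer: no

Derivation:
Check each piece cell at anchor (0, 8):
  offset (0,0) -> (0,8): empty -> OK
  offset (0,1) -> (0,9): out of bounds -> FAIL
  offset (1,1) -> (1,9): out of bounds -> FAIL
  offset (1,2) -> (1,10): out of bounds -> FAIL
All cells valid: no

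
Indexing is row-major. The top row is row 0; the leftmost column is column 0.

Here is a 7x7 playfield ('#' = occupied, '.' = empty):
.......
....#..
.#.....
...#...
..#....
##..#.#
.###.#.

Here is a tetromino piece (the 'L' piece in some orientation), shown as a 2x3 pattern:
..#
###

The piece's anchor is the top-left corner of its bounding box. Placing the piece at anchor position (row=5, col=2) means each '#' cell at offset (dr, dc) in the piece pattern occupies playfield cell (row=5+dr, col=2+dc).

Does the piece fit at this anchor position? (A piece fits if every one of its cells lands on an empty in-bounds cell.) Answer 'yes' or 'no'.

Answer: no

Derivation:
Check each piece cell at anchor (5, 2):
  offset (0,2) -> (5,4): occupied ('#') -> FAIL
  offset (1,0) -> (6,2): occupied ('#') -> FAIL
  offset (1,1) -> (6,3): occupied ('#') -> FAIL
  offset (1,2) -> (6,4): empty -> OK
All cells valid: no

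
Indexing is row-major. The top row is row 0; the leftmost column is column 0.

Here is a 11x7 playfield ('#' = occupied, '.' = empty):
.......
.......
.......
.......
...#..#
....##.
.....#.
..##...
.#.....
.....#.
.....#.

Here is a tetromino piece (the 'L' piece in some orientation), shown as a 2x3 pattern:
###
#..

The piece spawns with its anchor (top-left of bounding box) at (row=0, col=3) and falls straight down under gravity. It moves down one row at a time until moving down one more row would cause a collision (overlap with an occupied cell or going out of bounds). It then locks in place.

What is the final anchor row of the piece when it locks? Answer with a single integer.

Answer: 2

Derivation:
Spawn at (row=0, col=3). Try each row:
  row 0: fits
  row 1: fits
  row 2: fits
  row 3: blocked -> lock at row 2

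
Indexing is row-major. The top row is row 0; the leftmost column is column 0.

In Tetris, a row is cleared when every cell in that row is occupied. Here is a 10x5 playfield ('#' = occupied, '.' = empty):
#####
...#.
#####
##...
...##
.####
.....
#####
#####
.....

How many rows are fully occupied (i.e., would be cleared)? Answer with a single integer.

Check each row:
  row 0: 0 empty cells -> FULL (clear)
  row 1: 4 empty cells -> not full
  row 2: 0 empty cells -> FULL (clear)
  row 3: 3 empty cells -> not full
  row 4: 3 empty cells -> not full
  row 5: 1 empty cell -> not full
  row 6: 5 empty cells -> not full
  row 7: 0 empty cells -> FULL (clear)
  row 8: 0 empty cells -> FULL (clear)
  row 9: 5 empty cells -> not full
Total rows cleared: 4

Answer: 4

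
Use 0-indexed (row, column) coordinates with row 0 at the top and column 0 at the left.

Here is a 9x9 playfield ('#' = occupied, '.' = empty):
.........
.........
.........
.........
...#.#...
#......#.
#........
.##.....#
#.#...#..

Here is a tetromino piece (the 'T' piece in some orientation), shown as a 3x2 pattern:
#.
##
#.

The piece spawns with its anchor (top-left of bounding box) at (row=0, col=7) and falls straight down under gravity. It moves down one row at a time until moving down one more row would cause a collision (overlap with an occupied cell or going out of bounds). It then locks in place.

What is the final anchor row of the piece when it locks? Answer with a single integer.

Spawn at (row=0, col=7). Try each row:
  row 0: fits
  row 1: fits
  row 2: fits
  row 3: blocked -> lock at row 2

Answer: 2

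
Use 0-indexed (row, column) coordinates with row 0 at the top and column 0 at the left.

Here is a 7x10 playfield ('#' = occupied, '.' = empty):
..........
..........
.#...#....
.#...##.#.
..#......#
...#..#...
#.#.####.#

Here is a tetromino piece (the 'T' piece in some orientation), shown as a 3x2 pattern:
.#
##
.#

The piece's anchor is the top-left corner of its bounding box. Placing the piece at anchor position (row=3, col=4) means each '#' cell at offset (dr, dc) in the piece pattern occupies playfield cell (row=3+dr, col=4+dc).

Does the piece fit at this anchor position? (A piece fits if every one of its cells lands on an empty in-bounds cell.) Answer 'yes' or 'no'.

Answer: no

Derivation:
Check each piece cell at anchor (3, 4):
  offset (0,1) -> (3,5): occupied ('#') -> FAIL
  offset (1,0) -> (4,4): empty -> OK
  offset (1,1) -> (4,5): empty -> OK
  offset (2,1) -> (5,5): empty -> OK
All cells valid: no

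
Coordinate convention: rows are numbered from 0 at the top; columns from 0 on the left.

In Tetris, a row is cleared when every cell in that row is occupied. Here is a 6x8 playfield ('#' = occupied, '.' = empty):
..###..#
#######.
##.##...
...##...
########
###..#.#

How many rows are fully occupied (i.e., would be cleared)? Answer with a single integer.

Check each row:
  row 0: 4 empty cells -> not full
  row 1: 1 empty cell -> not full
  row 2: 4 empty cells -> not full
  row 3: 6 empty cells -> not full
  row 4: 0 empty cells -> FULL (clear)
  row 5: 3 empty cells -> not full
Total rows cleared: 1

Answer: 1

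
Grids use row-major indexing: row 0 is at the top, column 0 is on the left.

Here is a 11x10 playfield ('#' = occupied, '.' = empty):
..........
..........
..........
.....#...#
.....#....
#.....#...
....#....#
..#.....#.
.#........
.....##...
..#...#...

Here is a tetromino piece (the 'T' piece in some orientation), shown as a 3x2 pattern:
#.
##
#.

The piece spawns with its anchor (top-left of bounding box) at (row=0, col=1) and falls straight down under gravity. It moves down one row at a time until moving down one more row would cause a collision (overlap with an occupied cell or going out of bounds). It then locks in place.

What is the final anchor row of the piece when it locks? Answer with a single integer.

Answer: 5

Derivation:
Spawn at (row=0, col=1). Try each row:
  row 0: fits
  row 1: fits
  row 2: fits
  row 3: fits
  row 4: fits
  row 5: fits
  row 6: blocked -> lock at row 5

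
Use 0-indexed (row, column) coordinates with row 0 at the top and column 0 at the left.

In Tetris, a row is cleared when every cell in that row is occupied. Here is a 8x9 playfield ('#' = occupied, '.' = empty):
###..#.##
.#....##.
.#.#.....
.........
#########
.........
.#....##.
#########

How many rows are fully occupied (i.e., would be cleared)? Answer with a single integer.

Answer: 2

Derivation:
Check each row:
  row 0: 3 empty cells -> not full
  row 1: 6 empty cells -> not full
  row 2: 7 empty cells -> not full
  row 3: 9 empty cells -> not full
  row 4: 0 empty cells -> FULL (clear)
  row 5: 9 empty cells -> not full
  row 6: 6 empty cells -> not full
  row 7: 0 empty cells -> FULL (clear)
Total rows cleared: 2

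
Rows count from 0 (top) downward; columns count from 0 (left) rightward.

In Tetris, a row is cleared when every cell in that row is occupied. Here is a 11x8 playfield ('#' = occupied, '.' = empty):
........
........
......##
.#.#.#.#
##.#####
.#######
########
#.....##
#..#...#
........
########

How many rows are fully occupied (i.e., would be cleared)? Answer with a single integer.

Check each row:
  row 0: 8 empty cells -> not full
  row 1: 8 empty cells -> not full
  row 2: 6 empty cells -> not full
  row 3: 4 empty cells -> not full
  row 4: 1 empty cell -> not full
  row 5: 1 empty cell -> not full
  row 6: 0 empty cells -> FULL (clear)
  row 7: 5 empty cells -> not full
  row 8: 5 empty cells -> not full
  row 9: 8 empty cells -> not full
  row 10: 0 empty cells -> FULL (clear)
Total rows cleared: 2

Answer: 2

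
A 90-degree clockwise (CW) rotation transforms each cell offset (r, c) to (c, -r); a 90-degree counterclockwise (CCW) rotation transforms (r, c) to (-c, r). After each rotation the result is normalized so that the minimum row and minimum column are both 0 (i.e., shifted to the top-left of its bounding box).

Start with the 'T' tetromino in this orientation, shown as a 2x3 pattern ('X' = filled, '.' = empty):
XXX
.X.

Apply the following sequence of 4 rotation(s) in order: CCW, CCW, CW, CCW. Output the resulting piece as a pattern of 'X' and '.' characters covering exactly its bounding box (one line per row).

Start:
XXX
.X.
After rotation 1 (CCW):
X.
XX
X.
After rotation 2 (CCW):
.X.
XXX
After rotation 3 (CW):
X.
XX
X.
After rotation 4 (CCW):
.X.
XXX

Answer: .X.
XXX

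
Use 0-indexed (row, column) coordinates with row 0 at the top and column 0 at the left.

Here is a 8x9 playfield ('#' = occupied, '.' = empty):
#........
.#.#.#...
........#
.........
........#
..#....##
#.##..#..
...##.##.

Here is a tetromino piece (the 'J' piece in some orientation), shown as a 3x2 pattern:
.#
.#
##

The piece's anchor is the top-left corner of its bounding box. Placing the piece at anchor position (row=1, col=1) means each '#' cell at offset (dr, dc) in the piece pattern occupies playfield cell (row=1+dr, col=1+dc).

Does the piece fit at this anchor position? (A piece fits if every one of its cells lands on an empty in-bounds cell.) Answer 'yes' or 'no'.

Answer: yes

Derivation:
Check each piece cell at anchor (1, 1):
  offset (0,1) -> (1,2): empty -> OK
  offset (1,1) -> (2,2): empty -> OK
  offset (2,0) -> (3,1): empty -> OK
  offset (2,1) -> (3,2): empty -> OK
All cells valid: yes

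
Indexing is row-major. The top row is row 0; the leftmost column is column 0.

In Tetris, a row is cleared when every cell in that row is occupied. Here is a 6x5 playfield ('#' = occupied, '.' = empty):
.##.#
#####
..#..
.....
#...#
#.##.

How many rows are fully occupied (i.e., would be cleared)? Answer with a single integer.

Answer: 1

Derivation:
Check each row:
  row 0: 2 empty cells -> not full
  row 1: 0 empty cells -> FULL (clear)
  row 2: 4 empty cells -> not full
  row 3: 5 empty cells -> not full
  row 4: 3 empty cells -> not full
  row 5: 2 empty cells -> not full
Total rows cleared: 1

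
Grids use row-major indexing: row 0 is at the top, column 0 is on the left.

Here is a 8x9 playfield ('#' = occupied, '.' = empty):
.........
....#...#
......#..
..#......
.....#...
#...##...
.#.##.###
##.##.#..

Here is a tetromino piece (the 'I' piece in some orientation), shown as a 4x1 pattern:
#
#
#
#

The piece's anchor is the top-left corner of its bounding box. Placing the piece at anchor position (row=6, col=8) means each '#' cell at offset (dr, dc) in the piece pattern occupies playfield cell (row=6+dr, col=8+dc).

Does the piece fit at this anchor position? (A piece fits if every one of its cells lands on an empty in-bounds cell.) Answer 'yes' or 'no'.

Answer: no

Derivation:
Check each piece cell at anchor (6, 8):
  offset (0,0) -> (6,8): occupied ('#') -> FAIL
  offset (1,0) -> (7,8): empty -> OK
  offset (2,0) -> (8,8): out of bounds -> FAIL
  offset (3,0) -> (9,8): out of bounds -> FAIL
All cells valid: no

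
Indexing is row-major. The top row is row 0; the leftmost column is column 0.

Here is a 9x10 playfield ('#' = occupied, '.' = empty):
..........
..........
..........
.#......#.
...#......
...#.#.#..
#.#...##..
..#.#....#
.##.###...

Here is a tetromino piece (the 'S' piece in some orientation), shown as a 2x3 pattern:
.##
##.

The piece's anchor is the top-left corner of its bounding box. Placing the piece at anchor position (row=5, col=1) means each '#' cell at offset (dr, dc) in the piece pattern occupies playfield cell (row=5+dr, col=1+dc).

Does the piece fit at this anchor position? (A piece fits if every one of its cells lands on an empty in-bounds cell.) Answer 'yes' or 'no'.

Check each piece cell at anchor (5, 1):
  offset (0,1) -> (5,2): empty -> OK
  offset (0,2) -> (5,3): occupied ('#') -> FAIL
  offset (1,0) -> (6,1): empty -> OK
  offset (1,1) -> (6,2): occupied ('#') -> FAIL
All cells valid: no

Answer: no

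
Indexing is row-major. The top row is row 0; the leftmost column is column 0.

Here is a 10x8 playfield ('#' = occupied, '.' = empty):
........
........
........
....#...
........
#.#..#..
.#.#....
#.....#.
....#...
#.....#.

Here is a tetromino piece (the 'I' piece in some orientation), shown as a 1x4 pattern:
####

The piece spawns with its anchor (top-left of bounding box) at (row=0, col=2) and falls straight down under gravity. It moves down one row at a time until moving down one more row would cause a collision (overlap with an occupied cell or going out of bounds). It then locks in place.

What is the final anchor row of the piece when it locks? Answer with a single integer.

Spawn at (row=0, col=2). Try each row:
  row 0: fits
  row 1: fits
  row 2: fits
  row 3: blocked -> lock at row 2

Answer: 2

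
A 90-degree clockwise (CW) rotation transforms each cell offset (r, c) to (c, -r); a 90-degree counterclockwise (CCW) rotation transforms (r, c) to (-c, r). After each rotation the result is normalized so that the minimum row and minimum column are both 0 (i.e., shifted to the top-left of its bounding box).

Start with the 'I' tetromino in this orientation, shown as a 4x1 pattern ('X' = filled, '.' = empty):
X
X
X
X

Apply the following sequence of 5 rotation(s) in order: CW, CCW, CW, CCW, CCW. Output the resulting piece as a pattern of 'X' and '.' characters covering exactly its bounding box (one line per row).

Answer: XXXX

Derivation:
Start:
X
X
X
X
After rotation 1 (CW):
XXXX
After rotation 2 (CCW):
X
X
X
X
After rotation 3 (CW):
XXXX
After rotation 4 (CCW):
X
X
X
X
After rotation 5 (CCW):
XXXX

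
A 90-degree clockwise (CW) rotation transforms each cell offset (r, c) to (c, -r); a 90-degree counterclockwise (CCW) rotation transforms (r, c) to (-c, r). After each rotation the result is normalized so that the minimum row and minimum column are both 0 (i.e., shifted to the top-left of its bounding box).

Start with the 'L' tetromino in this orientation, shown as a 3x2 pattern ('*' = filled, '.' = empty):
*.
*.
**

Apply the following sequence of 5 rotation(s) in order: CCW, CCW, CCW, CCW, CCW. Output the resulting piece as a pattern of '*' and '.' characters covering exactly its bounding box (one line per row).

Start:
*.
*.
**
After rotation 1 (CCW):
..*
***
After rotation 2 (CCW):
**
.*
.*
After rotation 3 (CCW):
***
*..
After rotation 4 (CCW):
*.
*.
**
After rotation 5 (CCW):
..*
***

Answer: ..*
***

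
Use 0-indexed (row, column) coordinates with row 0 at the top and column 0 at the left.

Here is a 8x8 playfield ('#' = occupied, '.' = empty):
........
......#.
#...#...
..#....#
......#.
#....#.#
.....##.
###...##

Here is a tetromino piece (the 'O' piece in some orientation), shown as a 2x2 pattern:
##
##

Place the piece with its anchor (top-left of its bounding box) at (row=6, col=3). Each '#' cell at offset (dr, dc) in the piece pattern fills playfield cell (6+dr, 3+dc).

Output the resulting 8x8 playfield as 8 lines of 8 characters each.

Answer: ........
......#.
#...#...
..#....#
......#.
#....#.#
...####.
#####.##

Derivation:
Fill (6+0,3+0) = (6,3)
Fill (6+0,3+1) = (6,4)
Fill (6+1,3+0) = (7,3)
Fill (6+1,3+1) = (7,4)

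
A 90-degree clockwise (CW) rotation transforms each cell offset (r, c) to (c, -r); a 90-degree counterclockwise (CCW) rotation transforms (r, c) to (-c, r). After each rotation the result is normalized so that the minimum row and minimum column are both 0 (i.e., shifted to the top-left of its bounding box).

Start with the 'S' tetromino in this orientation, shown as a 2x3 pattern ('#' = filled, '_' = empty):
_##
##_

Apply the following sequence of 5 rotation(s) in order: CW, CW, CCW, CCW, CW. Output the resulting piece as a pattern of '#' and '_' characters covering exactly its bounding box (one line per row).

Start:
_##
##_
After rotation 1 (CW):
#_
##
_#
After rotation 2 (CW):
_##
##_
After rotation 3 (CCW):
#_
##
_#
After rotation 4 (CCW):
_##
##_
After rotation 5 (CW):
#_
##
_#

Answer: #_
##
_#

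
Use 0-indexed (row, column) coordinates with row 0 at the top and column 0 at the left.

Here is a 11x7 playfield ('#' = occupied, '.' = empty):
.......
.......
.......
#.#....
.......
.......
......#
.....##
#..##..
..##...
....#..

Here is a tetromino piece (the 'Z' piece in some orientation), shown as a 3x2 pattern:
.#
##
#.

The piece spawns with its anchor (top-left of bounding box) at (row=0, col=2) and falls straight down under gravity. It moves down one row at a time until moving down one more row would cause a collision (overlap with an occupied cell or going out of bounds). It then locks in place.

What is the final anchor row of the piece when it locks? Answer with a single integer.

Answer: 0

Derivation:
Spawn at (row=0, col=2). Try each row:
  row 0: fits
  row 1: blocked -> lock at row 0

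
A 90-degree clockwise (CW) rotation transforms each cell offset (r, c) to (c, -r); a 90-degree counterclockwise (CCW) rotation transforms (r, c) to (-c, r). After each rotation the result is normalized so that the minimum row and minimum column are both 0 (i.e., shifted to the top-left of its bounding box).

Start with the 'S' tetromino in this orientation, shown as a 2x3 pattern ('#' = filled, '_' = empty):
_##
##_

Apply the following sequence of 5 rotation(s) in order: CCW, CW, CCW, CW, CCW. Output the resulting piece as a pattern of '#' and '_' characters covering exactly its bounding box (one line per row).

Start:
_##
##_
After rotation 1 (CCW):
#_
##
_#
After rotation 2 (CW):
_##
##_
After rotation 3 (CCW):
#_
##
_#
After rotation 4 (CW):
_##
##_
After rotation 5 (CCW):
#_
##
_#

Answer: #_
##
_#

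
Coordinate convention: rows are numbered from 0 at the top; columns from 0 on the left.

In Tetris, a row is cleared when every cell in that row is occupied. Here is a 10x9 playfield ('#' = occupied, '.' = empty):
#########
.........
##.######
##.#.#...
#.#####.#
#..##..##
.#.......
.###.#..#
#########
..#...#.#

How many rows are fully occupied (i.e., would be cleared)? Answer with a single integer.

Check each row:
  row 0: 0 empty cells -> FULL (clear)
  row 1: 9 empty cells -> not full
  row 2: 1 empty cell -> not full
  row 3: 5 empty cells -> not full
  row 4: 2 empty cells -> not full
  row 5: 4 empty cells -> not full
  row 6: 8 empty cells -> not full
  row 7: 4 empty cells -> not full
  row 8: 0 empty cells -> FULL (clear)
  row 9: 6 empty cells -> not full
Total rows cleared: 2

Answer: 2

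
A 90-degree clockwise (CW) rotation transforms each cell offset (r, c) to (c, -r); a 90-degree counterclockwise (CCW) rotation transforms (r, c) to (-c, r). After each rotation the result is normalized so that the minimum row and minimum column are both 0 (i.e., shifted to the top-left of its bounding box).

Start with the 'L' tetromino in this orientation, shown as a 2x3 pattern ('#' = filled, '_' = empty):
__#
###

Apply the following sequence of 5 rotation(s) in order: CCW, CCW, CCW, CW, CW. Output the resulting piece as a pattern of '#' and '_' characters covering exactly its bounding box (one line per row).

Start:
__#
###
After rotation 1 (CCW):
##
_#
_#
After rotation 2 (CCW):
###
#__
After rotation 3 (CCW):
#_
#_
##
After rotation 4 (CW):
###
#__
After rotation 5 (CW):
##
_#
_#

Answer: ##
_#
_#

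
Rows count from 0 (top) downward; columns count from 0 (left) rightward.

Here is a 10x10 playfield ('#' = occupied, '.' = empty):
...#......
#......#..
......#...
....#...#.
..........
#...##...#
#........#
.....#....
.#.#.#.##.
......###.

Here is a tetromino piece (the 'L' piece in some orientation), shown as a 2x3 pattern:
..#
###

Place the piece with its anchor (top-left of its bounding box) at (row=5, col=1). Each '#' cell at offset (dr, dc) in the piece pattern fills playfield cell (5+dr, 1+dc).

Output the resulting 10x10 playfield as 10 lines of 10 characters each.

Fill (5+0,1+2) = (5,3)
Fill (5+1,1+0) = (6,1)
Fill (5+1,1+1) = (6,2)
Fill (5+1,1+2) = (6,3)

Answer: ...#......
#......#..
......#...
....#...#.
..........
#..###...#
####.....#
.....#....
.#.#.#.##.
......###.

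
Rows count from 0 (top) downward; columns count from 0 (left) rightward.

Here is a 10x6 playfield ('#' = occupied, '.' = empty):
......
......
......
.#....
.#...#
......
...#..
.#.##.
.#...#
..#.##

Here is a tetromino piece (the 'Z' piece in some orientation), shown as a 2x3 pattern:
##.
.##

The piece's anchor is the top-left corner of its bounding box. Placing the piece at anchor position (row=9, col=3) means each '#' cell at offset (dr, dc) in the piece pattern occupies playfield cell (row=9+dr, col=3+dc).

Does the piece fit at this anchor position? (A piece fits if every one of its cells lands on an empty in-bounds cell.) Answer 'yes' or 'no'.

Answer: no

Derivation:
Check each piece cell at anchor (9, 3):
  offset (0,0) -> (9,3): empty -> OK
  offset (0,1) -> (9,4): occupied ('#') -> FAIL
  offset (1,1) -> (10,4): out of bounds -> FAIL
  offset (1,2) -> (10,5): out of bounds -> FAIL
All cells valid: no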